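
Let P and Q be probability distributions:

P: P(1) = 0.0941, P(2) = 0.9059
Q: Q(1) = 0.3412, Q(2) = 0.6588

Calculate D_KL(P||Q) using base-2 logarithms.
0.2414 bits

D_KL(P||Q) = Σ P(x) log₂(P(x)/Q(x))

Computing term by term:
  P(1)·log₂(P(1)/Q(1)) = 0.0941·log₂(0.0941/0.3412) = -0.17487
  P(2)·log₂(P(2)/Q(2)) = 0.9059·log₂(0.9059/0.6588) = 0.41627

D_KL(P||Q) = -0.17487 + 0.41627 = 0.24140 ≈ 0.2414 bits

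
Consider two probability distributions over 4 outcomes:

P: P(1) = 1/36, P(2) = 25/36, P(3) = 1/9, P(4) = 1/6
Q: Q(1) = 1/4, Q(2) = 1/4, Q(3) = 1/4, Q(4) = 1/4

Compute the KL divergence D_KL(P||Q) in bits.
0.7080 bits

D_KL(P||Q) = Σ P(x) log₂(P(x)/Q(x))

Computing term by term:
  P(1)·log₂(P(1)/Q(1)) = (1/36)·log₂((1/36)/(1/4)) = -0.08805
  P(2)·log₂(P(2)/Q(2)) = (25/36)·log₂((25/36)/(1/4)) = 1.02356
  P(3)·log₂(P(3)/Q(3)) = (1/9)·log₂((1/9)/(1/4)) = -0.12999
  P(4)·log₂(P(4)/Q(4)) = (1/6)·log₂((1/6)/(1/4)) = -0.09749

D_KL(P||Q) = -0.08805 + 1.02356 - 0.12999 - 0.09749 = 0.70803 ≈ 0.7080 bits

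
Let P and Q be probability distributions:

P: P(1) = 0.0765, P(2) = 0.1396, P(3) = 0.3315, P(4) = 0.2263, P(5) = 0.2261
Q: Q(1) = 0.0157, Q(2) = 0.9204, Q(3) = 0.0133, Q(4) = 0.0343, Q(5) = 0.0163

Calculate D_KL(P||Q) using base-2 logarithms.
2.8067 bits

D_KL(P||Q) = Σ P(x) log₂(P(x)/Q(x))

Computing term by term:
  P(1)·log₂(P(1)/Q(1)) = 0.0765·log₂(0.0765/0.0157) = 0.17478
  P(2)·log₂(P(2)/Q(2)) = 0.1396·log₂(0.1396/0.9204) = -0.37985
  P(3)·log₂(P(3)/Q(3)) = 0.3315·log₂(0.3315/0.0133) = 1.53800
  P(4)·log₂(P(4)/Q(4)) = 0.2263·log₂(0.2263/0.0343) = 0.61598
  P(5)·log₂(P(5)/Q(5)) = 0.2261·log₂(0.2261/0.0163) = 0.85783

D_KL(P||Q) = 0.17478 - 0.37985 + 1.53800 + 0.61598 + 0.85783 = 2.80674 ≈ 2.8067 bits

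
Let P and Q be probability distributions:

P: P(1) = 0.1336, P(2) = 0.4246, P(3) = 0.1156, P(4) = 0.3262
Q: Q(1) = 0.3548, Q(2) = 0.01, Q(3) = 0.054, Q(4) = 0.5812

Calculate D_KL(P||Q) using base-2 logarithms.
1.9631 bits

D_KL(P||Q) = Σ P(x) log₂(P(x)/Q(x))

Computing term by term:
  P(1)·log₂(P(1)/Q(1)) = 0.1336·log₂(0.1336/0.3548) = -0.18825
  P(2)·log₂(P(2)/Q(2)) = 0.4246·log₂(0.4246/0.01) = 2.29625
  P(3)·log₂(P(3)/Q(3)) = 0.1156·log₂(0.1156/0.054) = 0.12694
  P(4)·log₂(P(4)/Q(4)) = 0.3262·log₂(0.3262/0.5812) = -0.27182

D_KL(P||Q) = -0.18825 + 2.29625 + 0.12694 - 0.27182 = 1.96312 ≈ 1.9631 bits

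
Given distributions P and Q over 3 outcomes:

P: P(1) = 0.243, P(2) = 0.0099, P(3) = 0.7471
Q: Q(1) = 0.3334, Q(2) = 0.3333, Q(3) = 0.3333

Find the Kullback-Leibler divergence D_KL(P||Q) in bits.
0.7089 bits

D_KL(P||Q) = Σ P(x) log₂(P(x)/Q(x))

Computing term by term:
  P(1)·log₂(P(1)/Q(1)) = 0.243·log₂(0.243/0.3334) = -0.11088
  P(2)·log₂(P(2)/Q(2)) = 0.0099·log₂(0.0099/0.3333) = -0.05023
  P(3)·log₂(P(3)/Q(3)) = 0.7471·log₂(0.7471/0.3333) = 0.86998

D_KL(P||Q) = -0.11088 - 0.05023 + 0.86998 = 0.70887 ≈ 0.7089 bits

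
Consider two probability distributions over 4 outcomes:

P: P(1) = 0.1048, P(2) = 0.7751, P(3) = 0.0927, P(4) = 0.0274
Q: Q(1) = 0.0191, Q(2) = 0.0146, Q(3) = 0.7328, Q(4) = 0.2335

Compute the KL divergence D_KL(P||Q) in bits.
4.3378 bits

D_KL(P||Q) = Σ P(x) log₂(P(x)/Q(x))

Computing term by term:
  P(1)·log₂(P(1)/Q(1)) = 0.1048·log₂(0.1048/0.0191) = 0.25739
  P(2)·log₂(P(2)/Q(2)) = 0.7751·log₂(0.7751/0.0146) = 4.44159
  P(3)·log₂(P(3)/Q(3)) = 0.0927·log₂(0.0927/0.7328) = -0.27650
  P(4)·log₂(P(4)/Q(4)) = 0.0274·log₂(0.0274/0.2335) = -0.08470

D_KL(P||Q) = 0.25739 + 4.44159 - 0.27650 - 0.08470 = 4.33778 ≈ 4.3378 bits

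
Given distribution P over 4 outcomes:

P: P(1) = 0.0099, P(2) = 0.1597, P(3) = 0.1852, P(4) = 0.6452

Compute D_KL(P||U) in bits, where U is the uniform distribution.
0.6530 bits

U(i) = 1/4 for all i

D_KL(P||U) = Σ P(x) log₂(P(x) / (1/4))
           = Σ P(x) log₂(P(x)) + log₂(4)
           = log₂(4) - H(P)

H(P) = -Σ P(x) log₂(P(x)):
  -P(1)·log₂(P(1)) = -(0.0099)·log₂(0.0099) = 0.06592
  -P(2)·log₂(P(2)) = -(0.1597)·log₂(0.1597) = 0.42266
  -P(3)·log₂(P(3)) = -(0.1852)·log₂(0.1852) = 0.45056
  -P(4)·log₂(P(4)) = -(0.6452)·log₂(0.6452) = 0.40788
H(P) = 0.06592 + 0.42266 + 0.45056 + 0.40788 = 1.34702 bits

log₂(4) = 2.00000 bits

D_KL(P||U) = 2.00000 - 1.34702 = 0.65298 ≈ 0.6530 bits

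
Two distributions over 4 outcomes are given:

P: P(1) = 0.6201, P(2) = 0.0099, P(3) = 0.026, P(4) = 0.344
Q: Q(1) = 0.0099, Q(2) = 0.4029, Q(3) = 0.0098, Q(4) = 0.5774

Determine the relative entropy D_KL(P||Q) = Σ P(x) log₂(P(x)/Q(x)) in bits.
3.4280 bits

D_KL(P||Q) = Σ P(x) log₂(P(x)/Q(x))

Computing term by term:
  P(1)·log₂(P(1)/Q(1)) = 0.6201·log₂(0.6201/0.0099) = 3.70133
  P(2)·log₂(P(2)/Q(2)) = 0.0099·log₂(0.0099/0.4029) = -0.05293
  P(3)·log₂(P(3)/Q(3)) = 0.026·log₂(0.026/0.0098) = 0.03660
  P(4)·log₂(P(4)/Q(4)) = 0.344·log₂(0.344/0.5774) = -0.25702

D_KL(P||Q) = 3.70133 - 0.05293 + 0.03660 - 0.25702 = 3.42798 ≈ 3.4280 bits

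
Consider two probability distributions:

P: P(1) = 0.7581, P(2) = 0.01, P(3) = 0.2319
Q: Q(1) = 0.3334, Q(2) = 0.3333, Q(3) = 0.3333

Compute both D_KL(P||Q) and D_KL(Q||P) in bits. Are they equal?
D_KL(P||Q) = 0.7265 bits, D_KL(Q||P) = 1.4654 bits. No, they are not equal.

D_KL(P||Q) = Σ P(x) log₂(P(x)/Q(x))

Computing term by term:
  P(1)·log₂(P(1)/Q(1)) = 0.7581·log₂(0.7581/0.3334) = 0.89845
  P(2)·log₂(P(2)/Q(2)) = 0.01·log₂(0.01/0.3333) = -0.05059
  P(3)·log₂(P(3)/Q(3)) = 0.2319·log₂(0.2319/0.3333) = -0.12136

D_KL(P||Q) = 0.89845 - 0.05059 - 0.12136 = 0.72650 ≈ 0.7265 bits

D_KL(Q||P) = Σ Q(x) log₂(Q(x)/P(x))

Computing term by term:
  Q(1)·log₂(Q(1)/P(1)) = 0.3334·log₂(0.3334/0.7581) = -0.39512
  Q(2)·log₂(Q(2)/P(2)) = 0.3333·log₂(0.3333/0.01) = 1.68608
  Q(3)·log₂(Q(3)/P(3)) = 0.3333·log₂(0.3333/0.2319) = 0.17442

D_KL(Q||P) = -0.39512 + 1.68608 + 0.17442 = 1.46538 ≈ 1.4654 bits

These are NOT equal (difference: 0.7389 bits). KL divergence is asymmetric: D_KL(P||Q) ≠ D_KL(Q||P) in general.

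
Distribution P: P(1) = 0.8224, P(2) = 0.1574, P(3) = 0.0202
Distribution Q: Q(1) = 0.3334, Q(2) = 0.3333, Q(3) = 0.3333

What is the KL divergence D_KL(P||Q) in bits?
0.8192 bits

D_KL(P||Q) = Σ P(x) log₂(P(x)/Q(x))

Computing term by term:
  P(1)·log₂(P(1)/Q(1)) = 0.8224·log₂(0.8224/0.3334) = 1.07125
  P(2)·log₂(P(2)/Q(2)) = 0.1574·log₂(0.1574/0.3333) = -0.17037
  P(3)·log₂(P(3)/Q(3)) = 0.0202·log₂(0.0202/0.3333) = -0.08170

D_KL(P||Q) = 1.07125 - 0.17037 - 0.08170 = 0.81918 ≈ 0.8192 bits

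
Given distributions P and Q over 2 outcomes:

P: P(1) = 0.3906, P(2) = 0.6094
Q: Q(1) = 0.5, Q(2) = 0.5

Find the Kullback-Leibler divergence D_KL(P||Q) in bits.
0.0348 bits

D_KL(P||Q) = Σ P(x) log₂(P(x)/Q(x))

Computing term by term:
  P(1)·log₂(P(1)/Q(1)) = 0.3906·log₂(0.3906/0.5) = -0.13915
  P(2)·log₂(P(2)/Q(2)) = 0.6094·log₂(0.6094/0.5) = 0.17396

D_KL(P||Q) = -0.13915 + 0.17396 = 0.03481 ≈ 0.0348 bits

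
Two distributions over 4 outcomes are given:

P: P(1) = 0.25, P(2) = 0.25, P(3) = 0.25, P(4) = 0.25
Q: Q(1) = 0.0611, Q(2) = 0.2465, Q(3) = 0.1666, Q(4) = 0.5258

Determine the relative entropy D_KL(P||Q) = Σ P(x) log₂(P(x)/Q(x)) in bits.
0.3915 bits

D_KL(P||Q) = Σ P(x) log₂(P(x)/Q(x))

Computing term by term:
  P(1)·log₂(P(1)/Q(1)) = 0.25·log₂(0.25/0.0611) = 0.50817
  P(2)·log₂(P(2)/Q(2)) = 0.25·log₂(0.25/0.2465) = 0.00509
  P(3)·log₂(P(3)/Q(3)) = 0.25·log₂(0.25/0.1666) = 0.14638
  P(4)·log₂(P(4)/Q(4)) = 0.25·log₂(0.25/0.5258) = -0.26815

D_KL(P||Q) = 0.50817 + 0.00509 + 0.14638 - 0.26815 = 0.39149 ≈ 0.3915 bits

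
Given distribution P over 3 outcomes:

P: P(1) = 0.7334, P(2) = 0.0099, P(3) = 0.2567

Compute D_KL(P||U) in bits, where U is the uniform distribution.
0.6874 bits

U(i) = 1/3 for all i

D_KL(P||U) = Σ P(x) log₂(P(x) / (1/3))
           = Σ P(x) log₂(P(x)) + log₂(3)
           = log₂(3) - H(P)

H(P) = -Σ P(x) log₂(P(x)):
  -P(1)·log₂(P(1)) = -(0.7334)·log₂(0.7334) = 0.32807
  -P(2)·log₂(P(2)) = -(0.0099)·log₂(0.0099) = 0.06592
  -P(3)·log₂(P(3)) = -(0.2567)·log₂(0.2567) = 0.50361
H(P) = 0.32807 + 0.06592 + 0.50361 = 0.89760 bits

log₂(3) = 1.58496 bits

D_KL(P||U) = 1.58496 - 0.89760 = 0.68736 ≈ 0.6874 bits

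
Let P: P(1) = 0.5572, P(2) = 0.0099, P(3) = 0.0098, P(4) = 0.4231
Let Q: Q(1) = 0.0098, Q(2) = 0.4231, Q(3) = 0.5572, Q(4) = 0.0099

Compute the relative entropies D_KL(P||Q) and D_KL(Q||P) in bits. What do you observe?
D_KL(P||Q) = 5.4294 bits, D_KL(Q||P) = 5.4294 bits. The two directions give the same value here, because Q is a self-inverse relabeling of P; in general KL divergence is asymmetric.

D_KL(P||Q) = Σ P(x) log₂(P(x)/Q(x))

Computing term by term:
  P(1)·log₂(P(1)/Q(1)) = 0.5572·log₂(0.5572/0.0098) = 3.24807
  P(2)·log₂(P(2)/Q(2)) = 0.0099·log₂(0.0099/0.4231) = -0.05363
  P(3)·log₂(P(3)/Q(3)) = 0.0098·log₂(0.0098/0.5572) = -0.05713
  P(4)·log₂(P(4)/Q(4)) = 0.4231·log₂(0.4231/0.0099) = 2.29211

D_KL(P||Q) = 3.24807 - 0.05363 - 0.05713 + 2.29211 = 5.42942 ≈ 5.4294 bits

D_KL(Q||P) = Σ Q(x) log₂(Q(x)/P(x))

Computing term by term:
  Q(1)·log₂(Q(1)/P(1)) = 0.0098·log₂(0.0098/0.5572) = -0.05713
  Q(2)·log₂(Q(2)/P(2)) = 0.4231·log₂(0.4231/0.0099) = 2.29211
  Q(3)·log₂(Q(3)/P(3)) = 0.5572·log₂(0.5572/0.0098) = 3.24807
  Q(4)·log₂(Q(4)/P(4)) = 0.0099·log₂(0.0099/0.4231) = -0.05363

D_KL(Q||P) = -0.05713 + 2.29211 + 3.24807 - 0.05363 = 5.42942 ≈ 5.4294 bits

These ARE equal here. Q is P with outcomes relabeled (Q(1) = P(3), Q(2) = P(4), Q(3) = P(1), Q(4) = P(2)) by a relabeling that is its own inverse, so the two sums contain exactly the same terms in a different order. This is a special case — KL divergence is not symmetric in general: D_KL(P||Q) ≠ D_KL(Q||P) for most P, Q.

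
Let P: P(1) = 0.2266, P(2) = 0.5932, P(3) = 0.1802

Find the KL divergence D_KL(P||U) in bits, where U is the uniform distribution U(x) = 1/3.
0.2072 bits

U(i) = 1/3 for all i

D_KL(P||U) = Σ P(x) log₂(P(x) / (1/3))
           = Σ P(x) log₂(P(x)) + log₂(3)
           = log₂(3) - H(P)

H(P) = -Σ P(x) log₂(P(x)):
  -P(1)·log₂(P(1)) = -(0.2266)·log₂(0.2266) = 0.48533
  -P(2)·log₂(P(2)) = -(0.5932)·log₂(0.5932) = 0.44692
  -P(3)·log₂(P(3)) = -(0.1802)·log₂(0.1802) = 0.44551
H(P) = 0.48533 + 0.44692 + 0.44551 = 1.37776 bits

log₂(3) = 1.58496 bits

D_KL(P||U) = 1.58496 - 1.37776 = 0.20720 ≈ 0.2072 bits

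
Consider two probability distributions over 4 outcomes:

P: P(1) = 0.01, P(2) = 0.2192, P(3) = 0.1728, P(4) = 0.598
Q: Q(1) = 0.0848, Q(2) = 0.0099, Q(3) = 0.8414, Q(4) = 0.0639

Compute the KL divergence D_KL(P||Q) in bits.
2.4834 bits

D_KL(P||Q) = Σ P(x) log₂(P(x)/Q(x))

Computing term by term:
  P(1)·log₂(P(1)/Q(1)) = 0.01·log₂(0.01/0.0848) = -0.03084
  P(2)·log₂(P(2)/Q(2)) = 0.2192·log₂(0.2192/0.0099) = 0.97953
  P(3)·log₂(P(3)/Q(3)) = 0.1728·log₂(0.1728/0.8414) = -0.39462
  P(4)·log₂(P(4)/Q(4)) = 0.598·log₂(0.598/0.0639) = 1.92930

D_KL(P||Q) = -0.03084 + 0.97953 - 0.39462 + 1.92930 = 2.48337 ≈ 2.4834 bits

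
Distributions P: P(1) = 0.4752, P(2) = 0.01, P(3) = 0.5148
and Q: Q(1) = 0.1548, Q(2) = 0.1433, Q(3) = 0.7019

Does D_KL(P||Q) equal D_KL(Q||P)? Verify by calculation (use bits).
D_KL(P||Q) = 0.5003 bits, D_KL(Q||P) = 0.6139 bits. No — D_KL(P||Q) ≠ D_KL(Q||P) for this pair.

D_KL(P||Q) = Σ P(x) log₂(P(x)/Q(x))

Computing term by term:
  P(1)·log₂(P(1)/Q(1)) = 0.4752·log₂(0.4752/0.1548) = 0.76894
  P(2)·log₂(P(2)/Q(2)) = 0.01·log₂(0.01/0.1433) = -0.03841
  P(3)·log₂(P(3)/Q(3)) = 0.5148·log₂(0.5148/0.7019) = -0.23025

D_KL(P||Q) = 0.76894 - 0.03841 - 0.23025 = 0.50028 ≈ 0.5003 bits

D_KL(Q||P) = Σ Q(x) log₂(Q(x)/P(x))

Computing term by term:
  Q(1)·log₂(Q(1)/P(1)) = 0.1548·log₂(0.1548/0.4752) = -0.25049
  Q(2)·log₂(Q(2)/P(2)) = 0.1433·log₂(0.1433/0.01) = 0.55041
  Q(3)·log₂(Q(3)/P(3)) = 0.7019·log₂(0.7019/0.5148) = 0.31393

D_KL(Q||P) = -0.25049 + 0.55041 + 0.31393 = 0.61385 ≈ 0.6139 bits

These are NOT equal (difference: 0.1136 bits). KL divergence is asymmetric: D_KL(P||Q) ≠ D_KL(Q||P) in general.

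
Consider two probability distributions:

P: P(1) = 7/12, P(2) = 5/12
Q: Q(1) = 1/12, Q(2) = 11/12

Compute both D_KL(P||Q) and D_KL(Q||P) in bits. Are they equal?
D_KL(P||Q) = 1.1637 bits, D_KL(Q||P) = 0.8088 bits. No, they are not equal.

D_KL(P||Q) = Σ P(x) log₂(P(x)/Q(x))

Computing term by term:
  P(1)·log₂(P(1)/Q(1)) = (7/12)·log₂((7/12)/(1/12)) = 1.63762
  P(2)·log₂(P(2)/Q(2)) = (5/12)·log₂((5/12)/(11/12)) = -0.47396

D_KL(P||Q) = 1.63762 - 0.47396 = 1.16366 ≈ 1.1637 bits

D_KL(Q||P) = Σ Q(x) log₂(Q(x)/P(x))

Computing term by term:
  Q(1)·log₂(Q(1)/P(1)) = (1/12)·log₂((1/12)/(7/12)) = -0.23395
  Q(2)·log₂(Q(2)/P(2)) = (11/12)·log₂((11/12)/(5/12)) = 1.04271

D_KL(Q||P) = -0.23395 + 1.04271 = 0.80876 ≈ 0.8088 bits

These are NOT equal (difference: 0.3549 bits). KL divergence is asymmetric: D_KL(P||Q) ≠ D_KL(Q||P) in general.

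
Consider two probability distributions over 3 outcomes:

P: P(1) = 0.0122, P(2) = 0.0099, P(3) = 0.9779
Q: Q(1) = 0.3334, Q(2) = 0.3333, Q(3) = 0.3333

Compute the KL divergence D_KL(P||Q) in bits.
1.4101 bits

D_KL(P||Q) = Σ P(x) log₂(P(x)/Q(x))

Computing term by term:
  P(1)·log₂(P(1)/Q(1)) = 0.0122·log₂(0.0122/0.3334) = -0.05822
  P(2)·log₂(P(2)/Q(2)) = 0.0099·log₂(0.0099/0.3333) = -0.05023
  P(3)·log₂(P(3)/Q(3)) = 0.9779·log₂(0.9779/0.3333) = 1.51855

D_KL(P||Q) = -0.05822 - 0.05023 + 1.51855 = 1.41010 ≈ 1.4101 bits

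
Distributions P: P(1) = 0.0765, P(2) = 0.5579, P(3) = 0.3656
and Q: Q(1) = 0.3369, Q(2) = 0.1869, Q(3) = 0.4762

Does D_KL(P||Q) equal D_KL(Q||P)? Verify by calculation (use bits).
D_KL(P||Q) = 0.5772 bits, D_KL(Q||P) = 0.6073 bits. No — D_KL(P||Q) ≠ D_KL(Q||P) for this pair.

D_KL(P||Q) = Σ P(x) log₂(P(x)/Q(x))

Computing term by term:
  P(1)·log₂(P(1)/Q(1)) = 0.0765·log₂(0.0765/0.3369) = -0.16362
  P(2)·log₂(P(2)/Q(2)) = 0.5579·log₂(0.5579/0.1869) = 0.88022
  P(3)·log₂(P(3)/Q(3)) = 0.3656·log₂(0.3656/0.4762) = -0.13940

D_KL(P||Q) = -0.16362 + 0.88022 - 0.13940 = 0.57720 ≈ 0.5772 bits

D_KL(Q||P) = Σ Q(x) log₂(Q(x)/P(x))

Computing term by term:
  Q(1)·log₂(Q(1)/P(1)) = 0.3369·log₂(0.3369/0.0765) = 0.72056
  Q(2)·log₂(Q(2)/P(2)) = 0.1869·log₂(0.1869/0.5579) = -0.29488
  Q(3)·log₂(Q(3)/P(3)) = 0.4762·log₂(0.4762/0.3656) = 0.18158

D_KL(Q||P) = 0.72056 - 0.29488 + 0.18158 = 0.60726 ≈ 0.6073 bits

These are NOT equal (difference: 0.0301 bits). KL divergence is asymmetric: D_KL(P||Q) ≠ D_KL(Q||P) in general.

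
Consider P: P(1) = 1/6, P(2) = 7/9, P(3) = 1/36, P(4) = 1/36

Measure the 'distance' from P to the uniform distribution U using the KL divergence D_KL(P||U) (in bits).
1.0000 bits

U(i) = 1/4 for all i

D_KL(P||U) = Σ P(x) log₂(P(x) / (1/4))
           = Σ P(x) log₂(P(x)) + log₂(4)
           = log₂(4) - H(P)

H(P) = -Σ P(x) log₂(P(x)):
  -P(1)·log₂(P(1)) = -(1/6)·log₂(1/6) = 0.43083
  -P(2)·log₂(P(2)) = -(7/9)·log₂(7/9) = 0.28200
  -P(3)·log₂(P(3)) = -(1/36)·log₂(1/36) = 0.14361
  -P(4)·log₂(P(4)) = -(1/36)·log₂(1/36) = 0.14361
H(P) = 0.43083 + 0.28200 + 0.14361 + 0.14361 = 1.00005 bits

log₂(4) = 2.00000 bits

D_KL(P||U) = 2.00000 - 1.00005 = 0.99995 ≈ 1.0000 bits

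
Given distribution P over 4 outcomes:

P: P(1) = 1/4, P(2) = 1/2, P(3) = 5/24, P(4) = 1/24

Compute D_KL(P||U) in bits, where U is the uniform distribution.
0.3375 bits

U(i) = 1/4 for all i

D_KL(P||U) = Σ P(x) log₂(P(x) / (1/4))
           = Σ P(x) log₂(P(x)) + log₂(4)
           = log₂(4) - H(P)

H(P) = -Σ P(x) log₂(P(x)):
  -P(1)·log₂(P(1)) = -(1/4)·log₂(1/4) = 0.50000
  -P(2)·log₂(P(2)) = -(1/2)·log₂(1/2) = 0.50000
  -P(3)·log₂(P(3)) = -(5/24)·log₂(5/24) = 0.47147
  -P(4)·log₂(P(4)) = -(1/24)·log₂(1/24) = 0.19104
H(P) = 0.50000 + 0.50000 + 0.47147 + 0.19104 = 1.66251 bits

log₂(4) = 2.00000 bits

D_KL(P||U) = 2.00000 - 1.66251 = 0.33749 ≈ 0.3375 bits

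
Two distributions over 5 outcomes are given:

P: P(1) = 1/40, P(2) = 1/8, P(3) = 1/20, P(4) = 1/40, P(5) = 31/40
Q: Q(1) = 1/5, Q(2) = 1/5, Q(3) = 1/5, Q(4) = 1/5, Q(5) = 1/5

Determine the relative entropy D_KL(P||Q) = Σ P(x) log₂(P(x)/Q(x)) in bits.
1.1797 bits

D_KL(P||Q) = Σ P(x) log₂(P(x)/Q(x))

Computing term by term:
  P(1)·log₂(P(1)/Q(1)) = (1/40)·log₂((1/40)/(1/5)) = -0.07500
  P(2)·log₂(P(2)/Q(2)) = (1/8)·log₂((1/8)/(1/5)) = -0.08476
  P(3)·log₂(P(3)/Q(3)) = (1/20)·log₂((1/20)/(1/5)) = -0.10000
  P(4)·log₂(P(4)/Q(4)) = (1/40)·log₂((1/40)/(1/5)) = -0.07500
  P(5)·log₂(P(5)/Q(5)) = (31/40)·log₂((31/40)/(1/5)) = 1.51450

D_KL(P||Q) = -0.07500 - 0.08476 - 0.10000 - 0.07500 + 1.51450 = 1.17974 ≈ 1.1797 bits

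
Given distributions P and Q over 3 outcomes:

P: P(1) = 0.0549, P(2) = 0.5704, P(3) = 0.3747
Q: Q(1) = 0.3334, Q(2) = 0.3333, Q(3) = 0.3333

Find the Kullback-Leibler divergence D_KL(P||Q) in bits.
0.3626 bits

D_KL(P||Q) = Σ P(x) log₂(P(x)/Q(x))

Computing term by term:
  P(1)·log₂(P(1)/Q(1)) = 0.0549·log₂(0.0549/0.3334) = -0.14287
  P(2)·log₂(P(2)/Q(2)) = 0.5704·log₂(0.5704/0.3333) = 0.44215
  P(3)·log₂(P(3)/Q(3)) = 0.3747·log₂(0.3747/0.3333) = 0.06329

D_KL(P||Q) = -0.14287 + 0.44215 + 0.06329 = 0.36257 ≈ 0.3626 bits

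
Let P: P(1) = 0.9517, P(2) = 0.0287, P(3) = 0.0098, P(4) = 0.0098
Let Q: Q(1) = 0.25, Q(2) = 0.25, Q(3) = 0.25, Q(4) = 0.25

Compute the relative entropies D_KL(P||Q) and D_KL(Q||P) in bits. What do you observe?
D_KL(P||Q) = 1.6542 bits, D_KL(Q||P) = 2.6351 bits. The two directions give different values (D_KL(Q||P) exceeds D_KL(P||Q) by 0.9809 bits): KL divergence is asymmetric.

D_KL(P||Q) = Σ P(x) log₂(P(x)/Q(x))

Computing term by term:
  P(1)·log₂(P(1)/Q(1)) = 0.9517·log₂(0.9517/0.25) = 1.83543
  P(2)·log₂(P(2)/Q(2)) = 0.0287·log₂(0.0287/0.25) = -0.08962
  P(3)·log₂(P(3)/Q(3)) = 0.0098·log₂(0.0098/0.25) = -0.04580
  P(4)·log₂(P(4)/Q(4)) = 0.0098·log₂(0.0098/0.25) = -0.04580

D_KL(P||Q) = 1.83543 - 0.08962 - 0.04580 - 0.04580 = 1.65421 ≈ 1.6542 bits

D_KL(Q||P) = Σ Q(x) log₂(Q(x)/P(x))

Computing term by term:
  Q(1)·log₂(Q(1)/P(1)) = 0.25·log₂(0.25/0.9517) = -0.48214
  Q(2)·log₂(Q(2)/P(2)) = 0.25·log₂(0.25/0.0287) = 0.78070
  Q(3)·log₂(Q(3)/P(3)) = 0.25·log₂(0.25/0.0098) = 1.16825
  Q(4)·log₂(Q(4)/P(4)) = 0.25·log₂(0.25/0.0098) = 1.16825

D_KL(Q||P) = -0.48214 + 0.78070 + 1.16825 + 1.16825 = 2.63506 ≈ 2.6351 bits

These are NOT equal (difference: 0.9809 bits). KL divergence is asymmetric: D_KL(P||Q) ≠ D_KL(Q||P) in general.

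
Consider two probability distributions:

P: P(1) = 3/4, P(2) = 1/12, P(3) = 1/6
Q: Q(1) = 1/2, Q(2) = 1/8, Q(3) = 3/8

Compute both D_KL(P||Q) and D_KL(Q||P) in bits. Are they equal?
D_KL(P||Q) = 0.1950 bits, D_KL(Q||P) = 0.2194 bits. No, they are not equal.

D_KL(P||Q) = Σ P(x) log₂(P(x)/Q(x))

Computing term by term:
  P(1)·log₂(P(1)/Q(1)) = (3/4)·log₂((3/4)/(1/2)) = 0.43872
  P(2)·log₂(P(2)/Q(2)) = (1/12)·log₂((1/12)/(1/8)) = -0.04875
  P(3)·log₂(P(3)/Q(3)) = (1/6)·log₂((1/6)/(3/8)) = -0.19499

D_KL(P||Q) = 0.43872 - 0.04875 - 0.19499 = 0.19498 ≈ 0.1950 bits

D_KL(Q||P) = Σ Q(x) log₂(Q(x)/P(x))

Computing term by term:
  Q(1)·log₂(Q(1)/P(1)) = (1/2)·log₂((1/2)/(3/4)) = -0.29248
  Q(2)·log₂(Q(2)/P(2)) = (1/8)·log₂((1/8)/(1/12)) = 0.07312
  Q(3)·log₂(Q(3)/P(3)) = (3/8)·log₂((3/8)/(1/6)) = 0.43872

D_KL(Q||P) = -0.29248 + 0.07312 + 0.43872 = 0.21936 ≈ 0.2194 bits

These are NOT equal (difference: 0.0244 bits). KL divergence is asymmetric: D_KL(P||Q) ≠ D_KL(Q||P) in general.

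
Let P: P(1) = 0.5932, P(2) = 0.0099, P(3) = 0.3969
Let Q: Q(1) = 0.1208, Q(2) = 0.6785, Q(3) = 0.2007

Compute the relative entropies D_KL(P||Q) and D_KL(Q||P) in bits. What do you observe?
D_KL(P||Q) = 1.6920 bits, D_KL(Q||P) = 3.6632 bits. The two directions give different values (D_KL(Q||P) exceeds D_KL(P||Q) by 1.9712 bits): KL divergence is asymmetric.

D_KL(P||Q) = Σ P(x) log₂(P(x)/Q(x))

Computing term by term:
  P(1)·log₂(P(1)/Q(1)) = 0.5932·log₂(0.5932/0.1208) = 1.36193
  P(2)·log₂(P(2)/Q(2)) = 0.0099·log₂(0.0099/0.6785) = -0.06038
  P(3)·log₂(P(3)/Q(3)) = 0.3969·log₂(0.3969/0.2007) = 0.39044

D_KL(P||Q) = 1.36193 - 0.06038 + 0.39044 = 1.69199 ≈ 1.6920 bits

D_KL(Q||P) = Σ Q(x) log₂(Q(x)/P(x))

Computing term by term:
  Q(1)·log₂(Q(1)/P(1)) = 0.1208·log₂(0.1208/0.5932) = -0.27734
  Q(2)·log₂(Q(2)/P(2)) = 0.6785·log₂(0.6785/0.0099) = 4.13802
  Q(3)·log₂(Q(3)/P(3)) = 0.2007·log₂(0.2007/0.3969) = -0.19744

D_KL(Q||P) = -0.27734 + 4.13802 - 0.19744 = 3.66324 ≈ 3.6632 bits

These are NOT equal (difference: 1.9712 bits). KL divergence is asymmetric: D_KL(P||Q) ≠ D_KL(Q||P) in general.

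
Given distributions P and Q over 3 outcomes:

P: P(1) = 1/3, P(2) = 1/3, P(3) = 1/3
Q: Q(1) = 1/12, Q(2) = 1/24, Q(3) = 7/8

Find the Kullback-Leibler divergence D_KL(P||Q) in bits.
1.2026 bits

D_KL(P||Q) = Σ P(x) log₂(P(x)/Q(x))

Computing term by term:
  P(1)·log₂(P(1)/Q(1)) = (1/3)·log₂((1/3)/(1/12)) = 0.66667
  P(2)·log₂(P(2)/Q(2)) = (1/3)·log₂((1/3)/(1/24)) = 1.00000
  P(3)·log₂(P(3)/Q(3)) = (1/3)·log₂((1/3)/(7/8)) = -0.46411

D_KL(P||Q) = 0.66667 + 1.00000 - 0.46411 = 1.20256 ≈ 1.2026 bits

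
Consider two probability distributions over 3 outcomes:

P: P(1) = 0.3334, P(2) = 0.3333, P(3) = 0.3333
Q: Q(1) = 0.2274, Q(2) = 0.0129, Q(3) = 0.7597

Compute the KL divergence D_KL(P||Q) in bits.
1.3515 bits

D_KL(P||Q) = Σ P(x) log₂(P(x)/Q(x))

Computing term by term:
  P(1)·log₂(P(1)/Q(1)) = 0.3334·log₂(0.3334/0.2274) = 0.18404
  P(2)·log₂(P(2)/Q(2)) = 0.3333·log₂(0.3333/0.0129) = 1.56364
  P(3)·log₂(P(3)/Q(3)) = 0.3333·log₂(0.3333/0.7597) = -0.39616

D_KL(P||Q) = 0.18404 + 1.56364 - 0.39616 = 1.35152 ≈ 1.3515 bits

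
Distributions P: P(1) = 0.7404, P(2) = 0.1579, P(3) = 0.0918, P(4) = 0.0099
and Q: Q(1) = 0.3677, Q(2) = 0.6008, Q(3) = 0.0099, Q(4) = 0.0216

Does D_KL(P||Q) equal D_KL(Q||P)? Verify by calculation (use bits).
D_KL(P||Q) = 0.7270 bits, D_KL(Q||P) = 0.7795 bits. No — D_KL(P||Q) ≠ D_KL(Q||P) for this pair.

D_KL(P||Q) = Σ P(x) log₂(P(x)/Q(x))

Computing term by term:
  P(1)·log₂(P(1)/Q(1)) = 0.7404·log₂(0.7404/0.3677) = 0.74764
  P(2)·log₂(P(2)/Q(2)) = 0.1579·log₂(0.1579/0.6008) = -0.30441
  P(3)·log₂(P(3)/Q(3)) = 0.0918·log₂(0.0918/0.0099) = 0.29495
  P(4)·log₂(P(4)/Q(4)) = 0.0099·log₂(0.0099/0.0216) = -0.01114

D_KL(P||Q) = 0.74764 - 0.30441 + 0.29495 - 0.01114 = 0.72704 ≈ 0.7270 bits

D_KL(Q||P) = Σ Q(x) log₂(Q(x)/P(x))

Computing term by term:
  Q(1)·log₂(Q(1)/P(1)) = 0.3677·log₂(0.3677/0.7404) = -0.37129
  Q(2)·log₂(Q(2)/P(2)) = 0.6008·log₂(0.6008/0.1579) = 1.15827
  Q(3)·log₂(Q(3)/P(3)) = 0.0099·log₂(0.0099/0.0918) = -0.03181
  Q(4)·log₂(Q(4)/P(4)) = 0.0216·log₂(0.0216/0.0099) = 0.02431

D_KL(Q||P) = -0.37129 + 1.15827 - 0.03181 + 0.02431 = 0.77948 ≈ 0.7795 bits

These are NOT equal (difference: 0.0525 bits). KL divergence is asymmetric: D_KL(P||Q) ≠ D_KL(Q||P) in general.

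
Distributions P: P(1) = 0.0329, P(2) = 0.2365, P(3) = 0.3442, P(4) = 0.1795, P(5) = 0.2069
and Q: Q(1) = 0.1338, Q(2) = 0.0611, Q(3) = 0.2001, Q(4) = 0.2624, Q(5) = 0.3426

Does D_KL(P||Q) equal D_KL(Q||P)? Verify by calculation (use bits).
D_KL(P||Q) = 0.4157 bits, D_KL(Q||P) = 0.3879 bits. No — D_KL(P||Q) ≠ D_KL(Q||P) for this pair.

D_KL(P||Q) = Σ P(x) log₂(P(x)/Q(x))

Computing term by term:
  P(1)·log₂(P(1)/Q(1)) = 0.0329·log₂(0.0329/0.1338) = -0.06659
  P(2)·log₂(P(2)/Q(2)) = 0.2365·log₂(0.2365/0.0611) = 0.46179
  P(3)·log₂(P(3)/Q(3)) = 0.3442·log₂(0.3442/0.2001) = 0.26935
  P(4)·log₂(P(4)/Q(4)) = 0.1795·log₂(0.1795/0.2624) = -0.09833
  P(5)·log₂(P(5)/Q(5)) = 0.2069·log₂(0.2069/0.3426) = -0.15054

D_KL(P||Q) = -0.06659 + 0.46179 + 0.26935 - 0.09833 - 0.15054 = 0.41568 ≈ 0.4157 bits

D_KL(Q||P) = Σ Q(x) log₂(Q(x)/P(x))

Computing term by term:
  Q(1)·log₂(Q(1)/P(1)) = 0.1338·log₂(0.1338/0.0329) = 0.27080
  Q(2)·log₂(Q(2)/P(2)) = 0.0611·log₂(0.0611/0.2365) = -0.11930
  Q(3)·log₂(Q(3)/P(3)) = 0.2001·log₂(0.2001/0.3442) = -0.15658
  Q(4)·log₂(Q(4)/P(4)) = 0.2624·log₂(0.2624/0.1795) = 0.14374
  Q(5)·log₂(Q(5)/P(5)) = 0.3426·log₂(0.3426/0.2069) = 0.24927

D_KL(Q||P) = 0.27080 - 0.11930 - 0.15658 + 0.14374 + 0.24927 = 0.38793 ≈ 0.3879 bits

These are NOT equal (difference: 0.0278 bits). KL divergence is asymmetric: D_KL(P||Q) ≠ D_KL(Q||P) in general.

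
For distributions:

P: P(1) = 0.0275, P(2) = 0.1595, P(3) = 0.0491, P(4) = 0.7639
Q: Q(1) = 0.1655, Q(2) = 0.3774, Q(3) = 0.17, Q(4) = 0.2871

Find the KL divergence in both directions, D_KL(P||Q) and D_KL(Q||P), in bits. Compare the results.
D_KL(P||Q) = 0.7211 bits, D_KL(Q||P) = 0.7967 bits. D_KL(Q||P) is larger than D_KL(P||Q) by 0.0756 bits; the two directions differ.

D_KL(P||Q) = Σ P(x) log₂(P(x)/Q(x))

Computing term by term:
  P(1)·log₂(P(1)/Q(1)) = 0.0275·log₂(0.0275/0.1655) = -0.07121
  P(2)·log₂(P(2)/Q(2)) = 0.1595·log₂(0.1595/0.3774) = -0.19818
  P(3)·log₂(P(3)/Q(3)) = 0.0491·log₂(0.0491/0.17) = -0.08797
  P(4)·log₂(P(4)/Q(4)) = 0.7639·log₂(0.7639/0.2871) = 1.07850

D_KL(P||Q) = -0.07121 - 0.19818 - 0.08797 + 1.07850 = 0.72114 ≈ 0.7211 bits

D_KL(Q||P) = Σ Q(x) log₂(Q(x)/P(x))

Computing term by term:
  Q(1)·log₂(Q(1)/P(1)) = 0.1655·log₂(0.1655/0.0275) = 0.42853
  Q(2)·log₂(Q(2)/P(2)) = 0.3774·log₂(0.3774/0.1595) = 0.46893
  Q(3)·log₂(Q(3)/P(3)) = 0.17·log₂(0.17/0.0491) = 0.30460
  Q(4)·log₂(Q(4)/P(4)) = 0.2871·log₂(0.2871/0.7639) = -0.40534

D_KL(Q||P) = 0.42853 + 0.46893 + 0.30460 - 0.40534 = 0.79672 ≈ 0.7967 bits

These are NOT equal (difference: 0.0756 bits). KL divergence is asymmetric: D_KL(P||Q) ≠ D_KL(Q||P) in general.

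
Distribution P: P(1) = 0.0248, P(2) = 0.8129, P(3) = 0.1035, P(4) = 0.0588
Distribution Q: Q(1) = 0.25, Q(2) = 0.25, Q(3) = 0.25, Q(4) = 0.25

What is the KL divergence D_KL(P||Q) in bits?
1.0457 bits

D_KL(P||Q) = Σ P(x) log₂(P(x)/Q(x))

Computing term by term:
  P(1)·log₂(P(1)/Q(1)) = 0.0248·log₂(0.0248/0.25) = -0.08267
  P(2)·log₂(P(2)/Q(2)) = 0.8129·log₂(0.8129/0.25) = 1.38286
  P(3)·log₂(P(3)/Q(3)) = 0.1035·log₂(0.1035/0.25) = -0.13168
  P(4)·log₂(P(4)/Q(4)) = 0.0588·log₂(0.0588/0.25) = -0.12278

D_KL(P||Q) = -0.08267 + 1.38286 - 0.13168 - 0.12278 = 1.04573 ≈ 1.0457 bits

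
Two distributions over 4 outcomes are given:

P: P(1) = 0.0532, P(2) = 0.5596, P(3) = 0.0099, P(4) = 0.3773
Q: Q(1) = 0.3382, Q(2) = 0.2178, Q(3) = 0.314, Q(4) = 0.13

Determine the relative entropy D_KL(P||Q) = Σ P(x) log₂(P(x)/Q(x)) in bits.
1.1505 bits

D_KL(P||Q) = Σ P(x) log₂(P(x)/Q(x))

Computing term by term:
  P(1)·log₂(P(1)/Q(1)) = 0.0532·log₂(0.0532/0.3382) = -0.14196
  P(2)·log₂(P(2)/Q(2)) = 0.5596·log₂(0.5596/0.2178) = 0.76183
  P(3)·log₂(P(3)/Q(3)) = 0.0099·log₂(0.0099/0.314) = -0.04937
  P(4)·log₂(P(4)/Q(4)) = 0.3773·log₂(0.3773/0.13) = 0.57999

D_KL(P||Q) = -0.14196 + 0.76183 - 0.04937 + 0.57999 = 1.15049 ≈ 1.1505 bits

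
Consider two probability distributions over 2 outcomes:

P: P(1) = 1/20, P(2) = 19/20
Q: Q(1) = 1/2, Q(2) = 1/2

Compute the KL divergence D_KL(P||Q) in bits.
0.7136 bits

D_KL(P||Q) = Σ P(x) log₂(P(x)/Q(x))

Computing term by term:
  P(1)·log₂(P(1)/Q(1)) = (1/20)·log₂((1/20)/(1/2)) = -0.16610
  P(2)·log₂(P(2)/Q(2)) = (19/20)·log₂((19/20)/(1/2)) = 0.87970

D_KL(P||Q) = -0.16610 + 0.87970 = 0.71360 ≈ 0.7136 bits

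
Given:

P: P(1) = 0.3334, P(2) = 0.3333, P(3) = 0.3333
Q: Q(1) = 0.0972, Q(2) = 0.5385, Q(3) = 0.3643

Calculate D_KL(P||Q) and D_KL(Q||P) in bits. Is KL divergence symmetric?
D_KL(P||Q) = 0.3194 bits, D_KL(Q||P) = 0.2466 bits. No, KL divergence is not symmetric.

D_KL(P||Q) = Σ P(x) log₂(P(x)/Q(x))

Computing term by term:
  P(1)·log₂(P(1)/Q(1)) = 0.3334·log₂(0.3334/0.0972) = 0.59286
  P(2)·log₂(P(2)/Q(2)) = 0.3333·log₂(0.3333/0.5385) = -0.23069
  P(3)·log₂(P(3)/Q(3)) = 0.3333·log₂(0.3333/0.3643) = -0.04276

D_KL(P||Q) = 0.59286 - 0.23069 - 0.04276 = 0.31941 ≈ 0.3194 bits

D_KL(Q||P) = Σ Q(x) log₂(Q(x)/P(x))

Computing term by term:
  Q(1)·log₂(Q(1)/P(1)) = 0.0972·log₂(0.0972/0.3334) = -0.17284
  Q(2)·log₂(Q(2)/P(2)) = 0.5385·log₂(0.5385/0.3333) = 0.37271
  Q(3)·log₂(Q(3)/P(3)) = 0.3643·log₂(0.3643/0.3333) = 0.04674

D_KL(Q||P) = -0.17284 + 0.37271 + 0.04674 = 0.24661 ≈ 0.2466 bits

These are NOT equal (difference: 0.0728 bits). KL divergence is asymmetric: D_KL(P||Q) ≠ D_KL(Q||P) in general.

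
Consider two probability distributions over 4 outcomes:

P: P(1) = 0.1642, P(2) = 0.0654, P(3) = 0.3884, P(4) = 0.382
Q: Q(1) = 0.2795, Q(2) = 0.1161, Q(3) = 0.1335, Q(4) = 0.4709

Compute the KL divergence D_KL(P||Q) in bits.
0.3029 bits

D_KL(P||Q) = Σ P(x) log₂(P(x)/Q(x))

Computing term by term:
  P(1)·log₂(P(1)/Q(1)) = 0.1642·log₂(0.1642/0.2795) = -0.12601
  P(2)·log₂(P(2)/Q(2)) = 0.0654·log₂(0.0654/0.1161) = -0.05415
  P(3)·log₂(P(3)/Q(3)) = 0.3884·log₂(0.3884/0.1335) = 0.59841
  P(4)·log₂(P(4)/Q(4)) = 0.382·log₂(0.382/0.4709) = -0.11531

D_KL(P||Q) = -0.12601 - 0.05415 + 0.59841 - 0.11531 = 0.30294 ≈ 0.3029 bits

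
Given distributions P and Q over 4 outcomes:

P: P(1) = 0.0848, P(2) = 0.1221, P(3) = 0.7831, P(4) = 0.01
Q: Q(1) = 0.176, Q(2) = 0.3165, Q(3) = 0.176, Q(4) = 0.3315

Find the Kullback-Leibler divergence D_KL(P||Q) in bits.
1.3789 bits

D_KL(P||Q) = Σ P(x) log₂(P(x)/Q(x))

Computing term by term:
  P(1)·log₂(P(1)/Q(1)) = 0.0848·log₂(0.0848/0.176) = -0.08933
  P(2)·log₂(P(2)/Q(2)) = 0.1221·log₂(0.1221/0.3165) = -0.16778
  P(3)·log₂(P(3)/Q(3)) = 0.7831·log₂(0.7831/0.176) = 1.68650
  P(4)·log₂(P(4)/Q(4)) = 0.01·log₂(0.01/0.3315) = -0.05051

D_KL(P||Q) = -0.08933 - 0.16778 + 1.68650 - 0.05051 = 1.37888 ≈ 1.3789 bits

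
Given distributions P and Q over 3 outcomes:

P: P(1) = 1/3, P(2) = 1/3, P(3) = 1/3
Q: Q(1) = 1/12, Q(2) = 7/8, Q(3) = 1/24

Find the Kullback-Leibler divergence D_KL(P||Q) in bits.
1.2026 bits

D_KL(P||Q) = Σ P(x) log₂(P(x)/Q(x))

Computing term by term:
  P(1)·log₂(P(1)/Q(1)) = (1/3)·log₂((1/3)/(1/12)) = 0.66667
  P(2)·log₂(P(2)/Q(2)) = (1/3)·log₂((1/3)/(7/8)) = -0.46411
  P(3)·log₂(P(3)/Q(3)) = (1/3)·log₂((1/3)/(1/24)) = 1.00000

D_KL(P||Q) = 0.66667 - 0.46411 + 1.00000 = 1.20256 ≈ 1.2026 bits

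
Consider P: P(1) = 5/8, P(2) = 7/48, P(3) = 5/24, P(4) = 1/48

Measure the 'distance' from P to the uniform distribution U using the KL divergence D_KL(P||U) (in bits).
0.5833 bits

U(i) = 1/4 for all i

D_KL(P||U) = Σ P(x) log₂(P(x) / (1/4))
           = Σ P(x) log₂(P(x)) + log₂(4)
           = log₂(4) - H(P)

H(P) = -Σ P(x) log₂(P(x)):
  -P(1)·log₂(P(1)) = -(5/8)·log₂(5/8) = 0.42379
  -P(2)·log₂(P(2)) = -(7/48)·log₂(7/48) = 0.40507
  -P(3)·log₂(P(3)) = -(5/24)·log₂(5/24) = 0.47147
  -P(4)·log₂(P(4)) = -(1/48)·log₂(1/48) = 0.11635
H(P) = 0.42379 + 0.40507 + 0.47147 + 0.11635 = 1.41668 bits

log₂(4) = 2.00000 bits

D_KL(P||U) = 2.00000 - 1.41668 = 0.58332 ≈ 0.5833 bits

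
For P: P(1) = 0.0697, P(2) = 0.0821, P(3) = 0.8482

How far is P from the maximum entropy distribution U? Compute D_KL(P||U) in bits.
0.8196 bits

U(i) = 1/3 for all i

D_KL(P||U) = Σ P(x) log₂(P(x) / (1/3))
           = Σ P(x) log₂(P(x)) + log₂(3)
           = log₂(3) - H(P)

H(P) = -Σ P(x) log₂(P(x)):
  -P(1)·log₂(P(1)) = -(0.0697)·log₂(0.0697) = 0.26784
  -P(2)·log₂(P(2)) = -(0.0821)·log₂(0.0821) = 0.29609
  -P(3)·log₂(P(3)) = -(0.8482)·log₂(0.8482) = 0.20147
H(P) = 0.26784 + 0.29609 + 0.20147 = 0.76540 bits

log₂(3) = 1.58496 bits

D_KL(P||U) = 1.58496 - 0.76540 = 0.81956 ≈ 0.8196 bits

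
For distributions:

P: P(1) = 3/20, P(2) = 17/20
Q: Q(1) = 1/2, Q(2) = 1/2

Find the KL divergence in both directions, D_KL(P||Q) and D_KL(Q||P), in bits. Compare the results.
D_KL(P||Q) = 0.3902 bits, D_KL(Q||P) = 0.4857 bits. D_KL(Q||P) is larger than D_KL(P||Q) by 0.0955 bits; the two directions differ.

D_KL(P||Q) = Σ P(x) log₂(P(x)/Q(x))

Computing term by term:
  P(1)·log₂(P(1)/Q(1)) = (3/20)·log₂((3/20)/(1/2)) = -0.26054
  P(2)·log₂(P(2)/Q(2)) = (17/20)·log₂((17/20)/(1/2)) = 0.65070

D_KL(P||Q) = -0.26054 + 0.65070 = 0.39016 ≈ 0.3902 bits

D_KL(Q||P) = Σ Q(x) log₂(Q(x)/P(x))

Computing term by term:
  Q(1)·log₂(Q(1)/P(1)) = (1/2)·log₂((1/2)/(3/20)) = 0.86848
  Q(2)·log₂(Q(2)/P(2)) = (1/2)·log₂((1/2)/(17/20)) = -0.38277

D_KL(Q||P) = 0.86848 - 0.38277 = 0.48571 ≈ 0.4857 bits

These are NOT equal (difference: 0.0955 bits). KL divergence is asymmetric: D_KL(P||Q) ≠ D_KL(Q||P) in general.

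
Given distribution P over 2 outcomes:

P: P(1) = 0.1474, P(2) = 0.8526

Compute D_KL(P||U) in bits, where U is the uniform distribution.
0.3967 bits

U(i) = 1/2 for all i

D_KL(P||U) = Σ P(x) log₂(P(x) / (1/2))
           = Σ P(x) log₂(P(x)) + log₂(2)
           = log₂(2) - H(P)

H(P) = -Σ P(x) log₂(P(x)):
  -P(1)·log₂(P(1)) = -(0.1474)·log₂(0.1474) = 0.40715
  -P(2)·log₂(P(2)) = -(0.8526)·log₂(0.8526) = 0.19615
H(P) = 0.40715 + 0.19615 = 0.60330 bits

log₂(2) = 1.00000 bits

D_KL(P||U) = 1.00000 - 0.60330 = 0.39670 ≈ 0.3967 bits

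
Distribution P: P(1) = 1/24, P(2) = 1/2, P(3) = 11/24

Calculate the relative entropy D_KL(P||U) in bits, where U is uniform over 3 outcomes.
0.3781 bits

U(i) = 1/3 for all i

D_KL(P||U) = Σ P(x) log₂(P(x) / (1/3))
           = Σ P(x) log₂(P(x)) + log₂(3)
           = log₂(3) - H(P)

H(P) = -Σ P(x) log₂(P(x)):
  -P(1)·log₂(P(1)) = -(1/24)·log₂(1/24) = 0.19104
  -P(2)·log₂(P(2)) = -(1/2)·log₂(1/2) = 0.50000
  -P(3)·log₂(P(3)) = -(11/24)·log₂(11/24) = 0.51587
H(P) = 0.19104 + 0.50000 + 0.51587 = 1.20691 bits

log₂(3) = 1.58496 bits

D_KL(P||U) = 1.58496 - 1.20691 = 0.37805 ≈ 0.3781 bits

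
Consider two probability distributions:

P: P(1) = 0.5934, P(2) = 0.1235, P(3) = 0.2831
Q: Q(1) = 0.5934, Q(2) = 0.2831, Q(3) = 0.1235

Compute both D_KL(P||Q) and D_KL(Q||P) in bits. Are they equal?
D_KL(P||Q) = 0.1910 bits, D_KL(Q||P) = 0.1910 bits. Yes, in this case they are equal (although KL divergence is not symmetric in general).

D_KL(P||Q) = Σ P(x) log₂(P(x)/Q(x))

Computing term by term:
  P(1)·log₂(P(1)/Q(1)) = 0.5934·log₂(0.5934/0.5934) = 0.00000
  P(2)·log₂(P(2)/Q(2)) = 0.1235·log₂(0.1235/0.2831) = -0.14780
  P(3)·log₂(P(3)/Q(3)) = 0.2831·log₂(0.2831/0.1235) = 0.33881

D_KL(P||Q) = 0.00000 - 0.14780 + 0.33881 = 0.19101 ≈ 0.1910 bits

D_KL(Q||P) = Σ Q(x) log₂(Q(x)/P(x))

Computing term by term:
  Q(1)·log₂(Q(1)/P(1)) = 0.5934·log₂(0.5934/0.5934) = 0.00000
  Q(2)·log₂(Q(2)/P(2)) = 0.2831·log₂(0.2831/0.1235) = 0.33881
  Q(3)·log₂(Q(3)/P(3)) = 0.1235·log₂(0.1235/0.2831) = -0.14780

D_KL(Q||P) = 0.00000 + 0.33881 - 0.14780 = 0.19101 ≈ 0.1910 bits

These ARE equal here. Q is P with outcomes relabeled (Q(2) = P(3), Q(3) = P(2)) by a relabeling that is its own inverse, so the two sums contain exactly the same terms in a different order. This is a special case — KL divergence is not symmetric in general: D_KL(P||Q) ≠ D_KL(Q||P) for most P, Q.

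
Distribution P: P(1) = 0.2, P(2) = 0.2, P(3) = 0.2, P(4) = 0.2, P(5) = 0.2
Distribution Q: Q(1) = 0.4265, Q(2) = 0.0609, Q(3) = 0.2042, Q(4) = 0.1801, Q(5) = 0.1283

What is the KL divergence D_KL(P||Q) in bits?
0.2769 bits

D_KL(P||Q) = Σ P(x) log₂(P(x)/Q(x))

Computing term by term:
  P(1)·log₂(P(1)/Q(1)) = 0.2·log₂(0.2/0.4265) = -0.21851
  P(2)·log₂(P(2)/Q(2)) = 0.2·log₂(0.2/0.0609) = 0.34310
  P(3)·log₂(P(3)/Q(3)) = 0.2·log₂(0.2/0.2042) = -0.00600
  P(4)·log₂(P(4)/Q(4)) = 0.2·log₂(0.2/0.1801) = 0.03024
  P(5)·log₂(P(5)/Q(5)) = 0.2·log₂(0.2/0.1283) = 0.12810

D_KL(P||Q) = -0.21851 + 0.34310 - 0.00600 + 0.03024 + 0.12810 = 0.27693 ≈ 0.2769 bits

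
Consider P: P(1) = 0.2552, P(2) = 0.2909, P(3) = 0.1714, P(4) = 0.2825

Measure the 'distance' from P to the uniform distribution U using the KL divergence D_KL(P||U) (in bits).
0.0276 bits

U(i) = 1/4 for all i

D_KL(P||U) = Σ P(x) log₂(P(x) / (1/4))
           = Σ P(x) log₂(P(x)) + log₂(4)
           = log₂(4) - H(P)

H(P) = -Σ P(x) log₂(P(x)):
  -P(1)·log₂(P(1)) = -(0.2552)·log₂(0.2552) = 0.50282
  -P(2)·log₂(P(2)) = -(0.2909)·log₂(0.2909) = 0.51821
  -P(3)·log₂(P(3)) = -(0.1714)·log₂(0.1714) = 0.43614
  -P(4)·log₂(P(4)) = -(0.2825)·log₂(0.2825) = 0.51519
H(P) = 0.50282 + 0.51821 + 0.43614 + 0.51519 = 1.97236 bits

log₂(4) = 2.00000 bits

D_KL(P||U) = 2.00000 - 1.97236 = 0.02764 ≈ 0.0276 bits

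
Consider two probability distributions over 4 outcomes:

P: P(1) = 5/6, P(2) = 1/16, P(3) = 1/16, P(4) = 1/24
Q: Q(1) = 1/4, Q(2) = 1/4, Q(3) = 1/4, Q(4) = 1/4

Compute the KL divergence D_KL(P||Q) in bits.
1.0898 bits

D_KL(P||Q) = Σ P(x) log₂(P(x)/Q(x))

Computing term by term:
  P(1)·log₂(P(1)/Q(1)) = (5/6)·log₂((5/6)/(1/4)) = 1.44747
  P(2)·log₂(P(2)/Q(2)) = (1/16)·log₂((1/16)/(1/4)) = -0.12500
  P(3)·log₂(P(3)/Q(3)) = (1/16)·log₂((1/16)/(1/4)) = -0.12500
  P(4)·log₂(P(4)/Q(4)) = (1/24)·log₂((1/24)/(1/4)) = -0.10771

D_KL(P||Q) = 1.44747 - 0.12500 - 0.12500 - 0.10771 = 1.08976 ≈ 1.0898 bits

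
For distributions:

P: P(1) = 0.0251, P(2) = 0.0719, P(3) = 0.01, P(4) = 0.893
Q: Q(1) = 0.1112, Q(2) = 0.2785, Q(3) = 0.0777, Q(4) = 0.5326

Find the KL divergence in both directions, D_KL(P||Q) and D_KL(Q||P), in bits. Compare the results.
D_KL(P||Q) = 0.4419 bits, D_KL(Q||P) = 0.6156 bits. D_KL(Q||P) is larger than D_KL(P||Q) by 0.1737 bits; the two directions differ.

D_KL(P||Q) = Σ P(x) log₂(P(x)/Q(x))

Computing term by term:
  P(1)·log₂(P(1)/Q(1)) = 0.0251·log₂(0.0251/0.1112) = -0.05390
  P(2)·log₂(P(2)/Q(2)) = 0.0719·log₂(0.0719/0.2785) = -0.14046
  P(3)·log₂(P(3)/Q(3)) = 0.01·log₂(0.01/0.0777) = -0.02958
  P(4)·log₂(P(4)/Q(4)) = 0.893·log₂(0.893/0.5326) = 0.66583

D_KL(P||Q) = -0.05390 - 0.14046 - 0.02958 + 0.66583 = 0.44189 ≈ 0.4419 bits

D_KL(Q||P) = Σ Q(x) log₂(Q(x)/P(x))

Computing term by term:
  Q(1)·log₂(Q(1)/P(1)) = 0.1112·log₂(0.1112/0.0251) = 0.23879
  Q(2)·log₂(Q(2)/P(2)) = 0.2785·log₂(0.2785/0.0719) = 0.54408
  Q(3)·log₂(Q(3)/P(3)) = 0.0777·log₂(0.0777/0.01) = 0.22983
  Q(4)·log₂(Q(4)/P(4)) = 0.5326·log₂(0.5326/0.893) = -0.39711

D_KL(Q||P) = 0.23879 + 0.54408 + 0.22983 - 0.39711 = 0.61559 ≈ 0.6156 bits

These are NOT equal (difference: 0.1737 bits). KL divergence is asymmetric: D_KL(P||Q) ≠ D_KL(Q||P) in general.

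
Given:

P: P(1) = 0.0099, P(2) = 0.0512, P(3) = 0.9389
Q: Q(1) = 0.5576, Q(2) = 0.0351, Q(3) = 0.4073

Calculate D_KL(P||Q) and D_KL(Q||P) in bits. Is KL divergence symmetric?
D_KL(P||Q) = 1.1016 bits, D_KL(Q||P) = 2.7329 bits. No, KL divergence is not symmetric.

D_KL(P||Q) = Σ P(x) log₂(P(x)/Q(x))

Computing term by term:
  P(1)·log₂(P(1)/Q(1)) = 0.0099·log₂(0.0099/0.5576) = -0.05758
  P(2)·log₂(P(2)/Q(2)) = 0.0512·log₂(0.0512/0.0351) = 0.02789
  P(3)·log₂(P(3)/Q(3)) = 0.9389·log₂(0.9389/0.4073) = 1.13126

D_KL(P||Q) = -0.05758 + 0.02789 + 1.13126 = 1.10157 ≈ 1.1016 bits

D_KL(Q||P) = Σ Q(x) log₂(Q(x)/P(x))

Computing term by term:
  Q(1)·log₂(Q(1)/P(1)) = 0.5576·log₂(0.5576/0.0099) = 3.24281
  Q(2)·log₂(Q(2)/P(2)) = 0.0351·log₂(0.0351/0.0512) = -0.01912
  Q(3)·log₂(Q(3)/P(3)) = 0.4073·log₂(0.4073/0.9389) = -0.49075

D_KL(Q||P) = 3.24281 - 0.01912 - 0.49075 = 2.73294 ≈ 2.7329 bits

These are NOT equal (difference: 1.6313 bits). KL divergence is asymmetric: D_KL(P||Q) ≠ D_KL(Q||P) in general.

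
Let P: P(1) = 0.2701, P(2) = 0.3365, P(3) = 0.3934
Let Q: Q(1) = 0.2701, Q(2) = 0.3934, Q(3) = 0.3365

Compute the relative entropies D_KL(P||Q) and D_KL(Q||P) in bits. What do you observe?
D_KL(P||Q) = 0.0128 bits, D_KL(Q||P) = 0.0128 bits. The two directions give the same value here, because Q is a self-inverse relabeling of P; in general KL divergence is asymmetric.

D_KL(P||Q) = Σ P(x) log₂(P(x)/Q(x))

Computing term by term:
  P(1)·log₂(P(1)/Q(1)) = 0.2701·log₂(0.2701/0.2701) = 0.00000
  P(2)·log₂(P(2)/Q(2)) = 0.3365·log₂(0.3365/0.3934) = -0.07584
  P(3)·log₂(P(3)/Q(3)) = 0.3934·log₂(0.3934/0.3365) = 0.08867

D_KL(P||Q) = 0.00000 - 0.07584 + 0.08867 = 0.01283 ≈ 0.0128 bits

D_KL(Q||P) = Σ Q(x) log₂(Q(x)/P(x))

Computing term by term:
  Q(1)·log₂(Q(1)/P(1)) = 0.2701·log₂(0.2701/0.2701) = 0.00000
  Q(2)·log₂(Q(2)/P(2)) = 0.3934·log₂(0.3934/0.3365) = 0.08867
  Q(3)·log₂(Q(3)/P(3)) = 0.3365·log₂(0.3365/0.3934) = -0.07584

D_KL(Q||P) = 0.00000 + 0.08867 - 0.07584 = 0.01283 ≈ 0.0128 bits

These ARE equal here. Q is P with outcomes relabeled (Q(2) = P(3), Q(3) = P(2)) by a relabeling that is its own inverse, so the two sums contain exactly the same terms in a different order. This is a special case — KL divergence is not symmetric in general: D_KL(P||Q) ≠ D_KL(Q||P) for most P, Q.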